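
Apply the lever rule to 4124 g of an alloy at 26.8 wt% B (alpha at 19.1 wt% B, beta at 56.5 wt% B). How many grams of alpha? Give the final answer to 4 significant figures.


f_alpha = (C_beta - C0) / (C_beta - C_alpha)
f_alpha = (56.5 - 26.8) / (56.5 - 19.1) = 0.794118
m_alpha = f_alpha * m_total = 0.794118 * 4124 = 3275 g


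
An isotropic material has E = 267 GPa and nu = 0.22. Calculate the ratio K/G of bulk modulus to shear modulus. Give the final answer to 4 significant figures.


G = E / (2*(1+nu))
G = 267 / (2*(1+0.22)) = 109.426 GPa
K = E / (3*(1-2*nu))
K = 267 / (3*(1-2*0.22)) = 158.929 GPa
K/G = 158.929 / 109.426 = 1.452


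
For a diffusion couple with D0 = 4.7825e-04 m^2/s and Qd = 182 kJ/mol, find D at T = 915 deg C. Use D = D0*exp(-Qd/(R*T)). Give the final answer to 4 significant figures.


D = D0 * exp(-Qd / (R*T))
T = 1188.15 K
D = 4.7825e-04 * exp(-182e3 / (8.314 * 1188.15))
D = 4.765e-12 m^2/s


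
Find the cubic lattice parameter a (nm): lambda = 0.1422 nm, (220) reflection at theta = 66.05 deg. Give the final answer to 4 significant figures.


d = lambda / (2*sin(theta))
d = 0.1422 / (2*sin(66.05 deg))
d = 0.0777984 nm
a = d * sqrt(h^2+k^2+l^2) = 0.0777984 * sqrt(8)
a = 0.22 nm


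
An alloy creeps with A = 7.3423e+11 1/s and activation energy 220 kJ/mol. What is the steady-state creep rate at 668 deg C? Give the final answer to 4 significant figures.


rate = A * exp(-Q / (R*T))
T = 668 + 273.15 = 941.15 K
rate = 7.3423e+11 * exp(-220e3 / (8.314 * 941.15))
rate = 0.4521 1/s


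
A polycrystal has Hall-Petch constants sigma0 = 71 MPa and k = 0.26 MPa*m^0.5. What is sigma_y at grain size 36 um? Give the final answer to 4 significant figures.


sigma_y = sigma0 + k / sqrt(d)
d = 36 um = 3.6e-05 m
sigma_y = 71 + 0.26 / sqrt(3.6e-05)
sigma_y = 114.3 MPa


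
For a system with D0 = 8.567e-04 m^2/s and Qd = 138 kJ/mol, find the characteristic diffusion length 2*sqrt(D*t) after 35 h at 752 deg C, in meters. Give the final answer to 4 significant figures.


Step 1: D = D0 * exp(-Qd/(R*T))
T = 1025.15 K
D = 8.567e-04 * exp(-138e3 / (8.314 * 1025.15)) = 7.96228e-11 m^2/s
Step 2: L = 2*sqrt(D*t)
t = 35 h = 126000 s
L = 2*sqrt(7.96228e-11 * 126000) = 6.335e-03 m


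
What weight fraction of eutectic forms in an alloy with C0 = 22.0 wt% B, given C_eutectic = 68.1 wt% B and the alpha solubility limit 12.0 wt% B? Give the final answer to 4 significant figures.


f_primary = (C_e - C0) / (C_e - C_alpha_max)
f_primary = (68.1 - 22.0) / (68.1 - 12.0)
f_primary = 0.821747
f_eutectic = 1 - 0.821747 = 0.1783


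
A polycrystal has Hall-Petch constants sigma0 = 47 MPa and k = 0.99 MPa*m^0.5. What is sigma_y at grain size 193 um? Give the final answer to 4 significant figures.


sigma_y = sigma0 + k / sqrt(d)
d = 193 um = 1.93e-04 m
sigma_y = 47 + 0.99 / sqrt(1.93e-04)
sigma_y = 118.3 MPa


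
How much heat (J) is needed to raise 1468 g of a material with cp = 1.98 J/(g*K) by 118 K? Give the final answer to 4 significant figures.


Q = m * cp * dT
Q = 1468 * 1.98 * 118
Q = 343000 J


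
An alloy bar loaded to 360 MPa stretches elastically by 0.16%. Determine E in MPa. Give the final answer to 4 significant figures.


E = sigma / epsilon
epsilon = 0.16% = 1.6e-03
E = 360 / 1.6e-03
E = 225000 MPa


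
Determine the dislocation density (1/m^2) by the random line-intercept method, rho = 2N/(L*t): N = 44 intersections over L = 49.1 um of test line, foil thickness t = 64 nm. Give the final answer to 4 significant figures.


rho = 2N / (L * t)
L = 49.1 um = 4.91e-05 m, t = 64 nm = 6.4e-08 m
rho = 2 * 44 / (4.91e-05 * 6.4e-08)
rho = 2.8e+13 1/m^2


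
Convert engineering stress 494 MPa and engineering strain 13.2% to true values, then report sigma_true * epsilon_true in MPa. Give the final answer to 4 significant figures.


sigma_true = sigma_eng * (1 + epsilon_eng)
sigma_true = 494 * (1 + 0.132) = 559.208 MPa
epsilon_true = ln(1 + epsilon_eng)
epsilon_true = ln(1 + 0.132) = 0.123986
sigma_true * epsilon_true = 559.208 * 0.123986 = 69.33 MPa


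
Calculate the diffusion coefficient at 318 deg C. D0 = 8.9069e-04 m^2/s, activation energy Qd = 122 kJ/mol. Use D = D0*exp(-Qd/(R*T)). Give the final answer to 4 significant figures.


D = D0 * exp(-Qd / (R*T))
T = 591.15 K
D = 8.9069e-04 * exp(-122e3 / (8.314 * 591.15))
D = 1.477e-14 m^2/s


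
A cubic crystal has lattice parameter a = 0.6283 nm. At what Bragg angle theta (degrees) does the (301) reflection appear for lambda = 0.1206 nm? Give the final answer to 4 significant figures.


d = a / sqrt(h^2+k^2+l^2)
d = 0.6283 / sqrt(10) = 0.198686 nm
lambda = 2*d*sin(theta)  =>  sin(theta) = lambda / (2*d)
sin(theta) = 0.1206 / (2 * 0.198686) = 0.303494
theta = 17.67 deg


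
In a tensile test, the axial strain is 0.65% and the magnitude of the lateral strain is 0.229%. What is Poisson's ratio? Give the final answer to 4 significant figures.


nu = -epsilon_lat / epsilon_axial
Lateral strain is contraction (negative), so using magnitudes:
nu = 0.229 / 0.65
nu = 0.3523


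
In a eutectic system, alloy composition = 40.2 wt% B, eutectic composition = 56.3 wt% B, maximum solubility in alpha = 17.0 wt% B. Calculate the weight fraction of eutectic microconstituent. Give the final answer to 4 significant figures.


f_primary = (C_e - C0) / (C_e - C_alpha_max)
f_primary = (56.3 - 40.2) / (56.3 - 17.0)
f_primary = 0.409669
f_eutectic = 1 - 0.409669 = 0.5903


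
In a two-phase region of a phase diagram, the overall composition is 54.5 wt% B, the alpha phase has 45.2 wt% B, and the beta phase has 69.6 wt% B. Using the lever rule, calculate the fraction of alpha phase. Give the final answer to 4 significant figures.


f_alpha = (C_beta - C0) / (C_beta - C_alpha)
f_alpha = (69.6 - 54.5) / (69.6 - 45.2)
f_alpha = 0.6189


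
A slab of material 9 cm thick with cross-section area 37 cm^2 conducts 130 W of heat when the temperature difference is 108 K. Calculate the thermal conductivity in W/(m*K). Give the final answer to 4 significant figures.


k = Q*L / (A*dT)
L = 0.09 m, A = 3.7e-03 m^2
k = 130 * 0.09 / (3.7e-03 * 108)
k = 29.28 W/(m*K)


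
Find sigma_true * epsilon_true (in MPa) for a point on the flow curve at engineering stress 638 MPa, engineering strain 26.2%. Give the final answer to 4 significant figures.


sigma_true = sigma_eng * (1 + epsilon_eng)
sigma_true = 638 * (1 + 0.262) = 805.156 MPa
epsilon_true = ln(1 + epsilon_eng)
epsilon_true = ln(1 + 0.262) = 0.232698
sigma_true * epsilon_true = 805.156 * 0.232698 = 187.4 MPa


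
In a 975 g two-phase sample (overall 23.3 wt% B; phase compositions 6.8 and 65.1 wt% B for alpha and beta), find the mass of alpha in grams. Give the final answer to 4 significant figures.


f_alpha = (C_beta - C0) / (C_beta - C_alpha)
f_alpha = (65.1 - 23.3) / (65.1 - 6.8) = 0.716981
m_alpha = f_alpha * m_total = 0.716981 * 975 = 699.1 g


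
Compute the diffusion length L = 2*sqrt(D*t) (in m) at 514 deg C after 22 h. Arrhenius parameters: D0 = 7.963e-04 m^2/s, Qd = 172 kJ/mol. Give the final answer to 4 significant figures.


Step 1: D = D0 * exp(-Qd/(R*T))
T = 787.15 K
D = 7.963e-04 * exp(-172e3 / (8.314 * 787.15)) = 3.0682e-15 m^2/s
Step 2: L = 2*sqrt(D*t)
t = 22 h = 79200 s
L = 2*sqrt(3.0682e-15 * 79200) = 3.118e-05 m


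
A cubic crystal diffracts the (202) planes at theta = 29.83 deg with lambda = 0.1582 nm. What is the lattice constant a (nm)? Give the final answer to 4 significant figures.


d = lambda / (2*sin(theta))
d = 0.1582 / (2*sin(29.83 deg))
d = 0.159018 nm
a = d * sqrt(h^2+k^2+l^2) = 0.159018 * sqrt(8)
a = 0.4498 nm


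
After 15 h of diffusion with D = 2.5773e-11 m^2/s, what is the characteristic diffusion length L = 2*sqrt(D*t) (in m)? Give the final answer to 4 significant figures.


t = 15 hr = 54000 s
Diffusion length = 2*sqrt(D*t)
= 2*sqrt(2.5773e-11 * 54000)
= 2.359e-03 m


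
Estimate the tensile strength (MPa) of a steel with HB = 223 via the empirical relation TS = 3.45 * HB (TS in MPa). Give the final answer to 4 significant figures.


TS (MPa) = 3.45 * HB
TS = 3.45 * 223
TS = 769.4 MPa


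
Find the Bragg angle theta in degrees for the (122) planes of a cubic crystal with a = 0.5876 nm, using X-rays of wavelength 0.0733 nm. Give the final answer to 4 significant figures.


d = a / sqrt(h^2+k^2+l^2)
d = 0.5876 / sqrt(9) = 0.195867 nm
lambda = 2*d*sin(theta)  =>  sin(theta) = lambda / (2*d)
sin(theta) = 0.0733 / (2 * 0.195867) = 0.187117
theta = 10.78 deg


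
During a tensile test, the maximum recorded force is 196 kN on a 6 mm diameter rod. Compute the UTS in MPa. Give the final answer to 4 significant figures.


A0 = pi*(d/2)^2 = pi*(6/2)^2 = 28.2743 mm^2
UTS = F_max / A0 = 196*1000 / 28.2743
UTS = 6932 MPa


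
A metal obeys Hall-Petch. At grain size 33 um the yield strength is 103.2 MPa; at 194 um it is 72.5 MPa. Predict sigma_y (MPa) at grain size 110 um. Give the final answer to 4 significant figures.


sigma_y = sigma0 + k / sqrt(d)
1/sqrt(d1) = 1/sqrt(3.3e-05) = 174.078;  1/sqrt(d2) = 71.7958
k = (sigma1 - sigma2) / (1/sqrt(d1) - 1/sqrt(d2)) = (103.2 - 72.5) / (174.078 - 71.7958) = 0.300151 MPa*m^0.5
sigma0 = sigma1 - k/sqrt(d1) = 103.2 - 0.300151*174.078 = 50.9504 MPa
sigma_y(d3) = 50.9504 + 0.300151 / sqrt(1.1e-04) = 79.57 MPa


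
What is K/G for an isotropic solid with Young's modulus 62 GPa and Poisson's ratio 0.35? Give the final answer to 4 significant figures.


G = E / (2*(1+nu))
G = 62 / (2*(1+0.35)) = 22.963 GPa
K = E / (3*(1-2*nu))
K = 62 / (3*(1-2*0.35)) = 68.8889 GPa
K/G = 68.8889 / 22.963 = 3


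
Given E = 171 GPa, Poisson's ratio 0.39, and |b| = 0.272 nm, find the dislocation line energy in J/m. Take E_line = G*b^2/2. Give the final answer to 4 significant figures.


Step 1: G = E / (2*(1+nu))
G = 171 / (2*(1+0.39)) = 61.5108 GPa = 6.15108e+10 Pa
Step 2: E_line = G*b^2/2
b = 0.272 nm = 2.72e-10 m
E_line = 0.5 * 6.15108e+10 * (2.72e-10)^2 = 2.275e-09 J/m


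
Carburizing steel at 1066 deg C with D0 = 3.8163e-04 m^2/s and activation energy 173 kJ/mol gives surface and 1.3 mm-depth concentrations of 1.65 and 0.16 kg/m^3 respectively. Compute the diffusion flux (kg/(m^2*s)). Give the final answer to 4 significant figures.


Step 1: D = D0 * exp(-Qd/(R*T))
T = 1066 + 273.15 = 1339.15 K
D = 3.8163e-04 * exp(-173e3 / (8.314 * 1339.15)) = 6.81385e-11 m^2/s
Step 2: J = D * (C1 - C2) / dx
J = 6.81385e-11 * (1.65 - 0.16) / 1.3e-03
J = 7.81e-08 kg/(m^2*s)


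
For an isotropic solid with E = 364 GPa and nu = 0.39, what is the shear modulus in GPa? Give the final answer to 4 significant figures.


G = E / (2*(1+nu))
G = 364 / (2*(1+0.39))
G = 130.9 GPa


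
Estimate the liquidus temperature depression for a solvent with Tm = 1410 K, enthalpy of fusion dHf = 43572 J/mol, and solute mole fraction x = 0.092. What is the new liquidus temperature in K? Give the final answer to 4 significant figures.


dT = R*Tm^2*x / dHf
dT = 8.314 * 1410^2 * 0.092 / 43572
dT = 34.9003 K
T_new = 1410 - 34.9003 = 1375 K


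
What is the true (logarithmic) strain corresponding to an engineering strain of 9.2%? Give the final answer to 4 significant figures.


epsilon_true = ln(1 + epsilon_eng)
epsilon_true = ln(1 + 0.092)
epsilon_true = 0.08801


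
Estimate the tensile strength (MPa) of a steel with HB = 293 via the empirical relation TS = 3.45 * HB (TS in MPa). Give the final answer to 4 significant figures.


TS (MPa) = 3.45 * HB
TS = 3.45 * 293
TS = 1011 MPa


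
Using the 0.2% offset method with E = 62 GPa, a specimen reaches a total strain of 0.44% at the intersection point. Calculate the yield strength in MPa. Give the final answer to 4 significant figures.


Offset strain = 0.002
Elastic strain at yield = total_strain - offset = 4.4e-03 - 0.002 = 2.4e-03
sigma_y = E * elastic_strain = 62000 * 2.4e-03
sigma_y = 148.8 MPa


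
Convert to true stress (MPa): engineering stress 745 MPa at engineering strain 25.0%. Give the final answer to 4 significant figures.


sigma_true = sigma_eng * (1 + epsilon_eng)
sigma_true = 745 * (1 + 0.25)
sigma_true = 931.3 MPa


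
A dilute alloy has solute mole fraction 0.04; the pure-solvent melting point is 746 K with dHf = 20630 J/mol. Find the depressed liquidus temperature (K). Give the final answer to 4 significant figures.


dT = R*Tm^2*x / dHf
dT = 8.314 * 746^2 * 0.04 / 20630
dT = 8.97116 K
T_new = 746 - 8.97116 = 737 K


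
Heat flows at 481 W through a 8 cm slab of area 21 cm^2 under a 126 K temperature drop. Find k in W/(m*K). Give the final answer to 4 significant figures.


k = Q*L / (A*dT)
L = 0.08 m, A = 2.1e-03 m^2
k = 481 * 0.08 / (2.1e-03 * 126)
k = 145.4 W/(m*K)


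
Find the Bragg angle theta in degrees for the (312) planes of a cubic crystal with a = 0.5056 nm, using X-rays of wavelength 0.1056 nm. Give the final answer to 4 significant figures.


d = a / sqrt(h^2+k^2+l^2)
d = 0.5056 / sqrt(14) = 0.135127 nm
lambda = 2*d*sin(theta)  =>  sin(theta) = lambda / (2*d)
sin(theta) = 0.1056 / (2 * 0.135127) = 0.390743
theta = 23 deg


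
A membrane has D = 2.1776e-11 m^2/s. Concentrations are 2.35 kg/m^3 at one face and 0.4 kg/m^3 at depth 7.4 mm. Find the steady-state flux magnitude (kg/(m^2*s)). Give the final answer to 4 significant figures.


J = -D * (dC/dx) = D * (C1 - C2) / dx
J = 2.1776e-11 * (2.35 - 0.4) / 7.4e-03
J = 5.738e-09 kg/(m^2*s)


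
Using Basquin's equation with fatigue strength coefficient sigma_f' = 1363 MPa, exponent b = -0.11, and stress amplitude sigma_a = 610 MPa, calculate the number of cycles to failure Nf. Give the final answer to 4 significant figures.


sigma_a = sigma_f' * (2*Nf)^b
2*Nf = (sigma_a / sigma_f')^(1/b)
2*Nf = (610 / 1363)^(1/-0.11)
2*Nf = 1493.61
Nf = 746.8 cycles


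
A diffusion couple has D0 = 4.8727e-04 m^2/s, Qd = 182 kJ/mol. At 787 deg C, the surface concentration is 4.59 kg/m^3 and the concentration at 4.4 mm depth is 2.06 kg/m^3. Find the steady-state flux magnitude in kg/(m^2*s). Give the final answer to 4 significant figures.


Step 1: D = D0 * exp(-Qd/(R*T))
T = 787 + 273.15 = 1060.15 K
D = 4.8727e-04 * exp(-182e3 / (8.314 * 1060.15)) = 5.24959e-13 m^2/s
Step 2: J = D * (C1 - C2) / dx
J = 5.24959e-13 * (4.59 - 2.06) / 4.4e-03
J = 3.019e-10 kg/(m^2*s)


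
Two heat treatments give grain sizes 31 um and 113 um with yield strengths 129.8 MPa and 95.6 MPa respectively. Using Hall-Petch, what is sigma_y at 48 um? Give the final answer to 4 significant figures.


sigma_y = sigma0 + k / sqrt(d)
1/sqrt(d1) = 1/sqrt(3.1e-05) = 179.605;  1/sqrt(d2) = 94.0721
k = (sigma1 - sigma2) / (1/sqrt(d1) - 1/sqrt(d2)) = (129.8 - 95.6) / (179.605 - 94.0721) = 0.399845 MPa*m^0.5
sigma0 = sigma1 - k/sqrt(d1) = 129.8 - 0.399845*179.605 = 57.9858 MPa
sigma_y(d3) = 57.9858 + 0.399845 / sqrt(4.8e-05) = 115.7 MPa


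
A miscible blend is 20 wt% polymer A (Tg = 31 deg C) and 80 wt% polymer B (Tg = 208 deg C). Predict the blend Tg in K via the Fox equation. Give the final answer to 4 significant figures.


1/Tg = w1/Tg1 + w2/Tg2 (in Kelvin)
Tg1 = 304.15 K, Tg2 = 481.15 K
1/Tg = 0.2/304.15 + 0.8/481.15
Tg = 431 K


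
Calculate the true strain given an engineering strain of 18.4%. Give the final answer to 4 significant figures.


epsilon_true = ln(1 + epsilon_eng)
epsilon_true = ln(1 + 0.184)
epsilon_true = 0.1689


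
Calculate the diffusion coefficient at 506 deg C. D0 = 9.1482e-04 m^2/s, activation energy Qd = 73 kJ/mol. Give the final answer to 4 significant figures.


D = D0 * exp(-Qd / (R*T))
T = 779.15 K
D = 9.1482e-04 * exp(-73e3 / (8.314 * 779.15))
D = 1.167e-08 m^2/s


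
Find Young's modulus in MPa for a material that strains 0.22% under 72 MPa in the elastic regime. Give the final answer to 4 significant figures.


E = sigma / epsilon
epsilon = 0.22% = 2.2e-03
E = 72 / 2.2e-03
E = 32730 MPa


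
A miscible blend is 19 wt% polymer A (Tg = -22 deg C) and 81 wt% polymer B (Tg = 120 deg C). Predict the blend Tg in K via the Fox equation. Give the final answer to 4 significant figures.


1/Tg = w1/Tg1 + w2/Tg2 (in Kelvin)
Tg1 = 251.15 K, Tg2 = 393.15 K
1/Tg = 0.19/251.15 + 0.81/393.15
Tg = 355 K


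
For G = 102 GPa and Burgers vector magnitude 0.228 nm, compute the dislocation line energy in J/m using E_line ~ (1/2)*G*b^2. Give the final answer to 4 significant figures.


E = G*b^2/2
b = 0.228 nm = 2.28e-10 m
G = 102 GPa = 1.02e+11 Pa
E = 0.5 * 1.02e+11 * (2.28e-10)^2
E = 2.651e-09 J/m


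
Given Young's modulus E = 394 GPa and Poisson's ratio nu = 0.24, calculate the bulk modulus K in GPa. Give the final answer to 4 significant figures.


K = E / (3*(1-2*nu))
K = 394 / (3*(1-2*0.24))
K = 252.6 GPa


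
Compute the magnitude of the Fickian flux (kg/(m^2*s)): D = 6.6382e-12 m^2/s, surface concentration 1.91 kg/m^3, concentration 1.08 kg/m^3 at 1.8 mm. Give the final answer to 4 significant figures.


J = -D * (dC/dx) = D * (C1 - C2) / dx
J = 6.6382e-12 * (1.91 - 1.08) / 1.8e-03
J = 3.061e-09 kg/(m^2*s)


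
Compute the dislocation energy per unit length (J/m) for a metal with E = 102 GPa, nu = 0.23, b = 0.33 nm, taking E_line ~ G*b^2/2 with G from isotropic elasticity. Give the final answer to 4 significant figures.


Step 1: G = E / (2*(1+nu))
G = 102 / (2*(1+0.23)) = 41.4634 GPa = 4.14634e+10 Pa
Step 2: E_line = G*b^2/2
b = 0.33 nm = 3.3e-10 m
E_line = 0.5 * 4.14634e+10 * (3.3e-10)^2 = 2.258e-09 J/m


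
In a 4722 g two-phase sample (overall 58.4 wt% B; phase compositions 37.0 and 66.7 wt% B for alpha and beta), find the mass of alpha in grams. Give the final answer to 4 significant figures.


f_alpha = (C_beta - C0) / (C_beta - C_alpha)
f_alpha = (66.7 - 58.4) / (66.7 - 37.0) = 0.279461
m_alpha = f_alpha * m_total = 0.279461 * 4722 = 1320 g


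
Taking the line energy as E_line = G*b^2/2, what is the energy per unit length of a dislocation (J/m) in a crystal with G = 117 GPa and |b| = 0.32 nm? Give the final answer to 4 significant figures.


E = G*b^2/2
b = 0.32 nm = 3.2e-10 m
G = 117 GPa = 1.17e+11 Pa
E = 0.5 * 1.17e+11 * (3.2e-10)^2
E = 5.99e-09 J/m


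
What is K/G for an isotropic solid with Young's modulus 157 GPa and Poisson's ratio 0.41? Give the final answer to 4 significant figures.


G = E / (2*(1+nu))
G = 157 / (2*(1+0.41)) = 55.6738 GPa
K = E / (3*(1-2*nu))
K = 157 / (3*(1-2*0.41)) = 290.741 GPa
K/G = 290.741 / 55.6738 = 5.222


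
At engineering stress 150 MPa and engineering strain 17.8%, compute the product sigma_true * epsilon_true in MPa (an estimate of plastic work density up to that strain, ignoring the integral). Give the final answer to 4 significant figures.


sigma_true = sigma_eng * (1 + epsilon_eng)
sigma_true = 150 * (1 + 0.178) = 176.7 MPa
epsilon_true = ln(1 + epsilon_eng)
epsilon_true = ln(1 + 0.178) = 0.163818
sigma_true * epsilon_true = 176.7 * 0.163818 = 28.95 MPa


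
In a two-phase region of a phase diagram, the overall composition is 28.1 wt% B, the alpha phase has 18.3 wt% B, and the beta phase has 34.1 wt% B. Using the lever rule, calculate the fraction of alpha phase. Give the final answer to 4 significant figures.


f_alpha = (C_beta - C0) / (C_beta - C_alpha)
f_alpha = (34.1 - 28.1) / (34.1 - 18.3)
f_alpha = 0.3797


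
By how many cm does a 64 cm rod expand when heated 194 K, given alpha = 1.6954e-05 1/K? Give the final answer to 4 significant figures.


dL = L0 * alpha * dT
dL = 64 * 1.6954e-05 * 194
dL = 0.2105 cm


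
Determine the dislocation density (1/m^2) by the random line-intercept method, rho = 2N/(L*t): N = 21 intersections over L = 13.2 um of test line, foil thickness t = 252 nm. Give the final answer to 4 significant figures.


rho = 2N / (L * t)
L = 13.2 um = 1.32e-05 m, t = 252 nm = 2.52e-07 m
rho = 2 * 21 / (1.32e-05 * 2.52e-07)
rho = 1.263e+13 1/m^2


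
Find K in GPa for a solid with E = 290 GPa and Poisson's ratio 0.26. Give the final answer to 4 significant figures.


K = E / (3*(1-2*nu))
K = 290 / (3*(1-2*0.26))
K = 201.4 GPa


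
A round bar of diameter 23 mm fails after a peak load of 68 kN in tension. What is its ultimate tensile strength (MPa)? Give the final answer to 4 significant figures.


A0 = pi*(d/2)^2 = pi*(23/2)^2 = 415.476 mm^2
UTS = F_max / A0 = 68*1000 / 415.476
UTS = 163.7 MPa


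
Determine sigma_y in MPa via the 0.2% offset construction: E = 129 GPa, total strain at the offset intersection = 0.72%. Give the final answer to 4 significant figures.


Offset strain = 0.002
Elastic strain at yield = total_strain - offset = 7.2e-03 - 0.002 = 5.2e-03
sigma_y = E * elastic_strain = 129000 * 5.2e-03
sigma_y = 670.8 MPa


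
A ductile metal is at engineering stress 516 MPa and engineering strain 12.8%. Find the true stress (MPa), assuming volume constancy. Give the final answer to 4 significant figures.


sigma_true = sigma_eng * (1 + epsilon_eng)
sigma_true = 516 * (1 + 0.128)
sigma_true = 582 MPa


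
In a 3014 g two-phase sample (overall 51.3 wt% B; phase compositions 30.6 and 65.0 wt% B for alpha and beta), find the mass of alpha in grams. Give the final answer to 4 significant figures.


f_alpha = (C_beta - C0) / (C_beta - C_alpha)
f_alpha = (65.0 - 51.3) / (65.0 - 30.6) = 0.398256
m_alpha = f_alpha * m_total = 0.398256 * 3014 = 1200 g


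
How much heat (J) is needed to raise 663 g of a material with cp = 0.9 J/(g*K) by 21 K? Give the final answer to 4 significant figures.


Q = m * cp * dT
Q = 663 * 0.9 * 21
Q = 12530 J


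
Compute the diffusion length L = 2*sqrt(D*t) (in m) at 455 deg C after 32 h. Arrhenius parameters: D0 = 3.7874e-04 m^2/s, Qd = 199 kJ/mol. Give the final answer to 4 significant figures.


Step 1: D = D0 * exp(-Qd/(R*T))
T = 728.15 K
D = 3.7874e-04 * exp(-199e3 / (8.314 * 728.15)) = 2.00605e-18 m^2/s
Step 2: L = 2*sqrt(D*t)
t = 32 h = 115200 s
L = 2*sqrt(2.00605e-18 * 115200) = 9.615e-07 m


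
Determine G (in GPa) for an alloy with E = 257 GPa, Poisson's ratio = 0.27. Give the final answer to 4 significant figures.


G = E / (2*(1+nu))
G = 257 / (2*(1+0.27))
G = 101.2 GPa


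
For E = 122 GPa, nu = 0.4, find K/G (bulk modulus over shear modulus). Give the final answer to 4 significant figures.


G = E / (2*(1+nu))
G = 122 / (2*(1+0.4)) = 43.5714 GPa
K = E / (3*(1-2*nu))
K = 122 / (3*(1-2*0.4)) = 203.333 GPa
K/G = 203.333 / 43.5714 = 4.667


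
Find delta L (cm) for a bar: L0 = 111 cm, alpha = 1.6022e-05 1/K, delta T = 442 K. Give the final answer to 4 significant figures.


dL = L0 * alpha * dT
dL = 111 * 1.6022e-05 * 442
dL = 0.7861 cm


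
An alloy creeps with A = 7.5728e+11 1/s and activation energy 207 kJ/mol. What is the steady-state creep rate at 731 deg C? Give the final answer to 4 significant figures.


rate = A * exp(-Q / (R*T))
T = 731 + 273.15 = 1004.15 K
rate = 7.5728e+11 * exp(-207e3 / (8.314 * 1004.15))
rate = 12.91 1/s


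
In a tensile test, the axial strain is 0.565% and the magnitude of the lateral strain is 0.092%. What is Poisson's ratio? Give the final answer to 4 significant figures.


nu = -epsilon_lat / epsilon_axial
Lateral strain is contraction (negative), so using magnitudes:
nu = 0.092 / 0.565
nu = 0.1628


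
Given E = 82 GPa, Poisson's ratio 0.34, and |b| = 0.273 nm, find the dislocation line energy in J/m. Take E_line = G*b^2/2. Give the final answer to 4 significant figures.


Step 1: G = E / (2*(1+nu))
G = 82 / (2*(1+0.34)) = 30.597 GPa = 3.0597e+10 Pa
Step 2: E_line = G*b^2/2
b = 0.273 nm = 2.73e-10 m
E_line = 0.5 * 3.0597e+10 * (2.73e-10)^2 = 1.14e-09 J/m


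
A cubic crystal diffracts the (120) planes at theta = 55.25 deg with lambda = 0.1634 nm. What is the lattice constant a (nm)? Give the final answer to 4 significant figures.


d = lambda / (2*sin(theta))
d = 0.1634 / (2*sin(55.25 deg))
d = 0.0994344 nm
a = d * sqrt(h^2+k^2+l^2) = 0.0994344 * sqrt(5)
a = 0.2223 nm


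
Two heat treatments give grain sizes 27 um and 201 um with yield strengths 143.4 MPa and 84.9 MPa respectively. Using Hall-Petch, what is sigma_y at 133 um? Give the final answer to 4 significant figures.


sigma_y = sigma0 + k / sqrt(d)
1/sqrt(d1) = 1/sqrt(2.7e-05) = 192.45;  1/sqrt(d2) = 70.5346
k = (sigma1 - sigma2) / (1/sqrt(d1) - 1/sqrt(d2)) = (143.4 - 84.9) / (192.45 - 70.5346) = 0.47984 MPa*m^0.5
sigma0 = sigma1 - k/sqrt(d1) = 143.4 - 0.47984*192.45 = 51.0547 MPa
sigma_y(d3) = 51.0547 + 0.47984 / sqrt(1.33e-04) = 92.66 MPa


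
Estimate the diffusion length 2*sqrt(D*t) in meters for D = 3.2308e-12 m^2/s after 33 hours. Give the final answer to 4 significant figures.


t = 33 hr = 118800 s
Diffusion length = 2*sqrt(D*t)
= 2*sqrt(3.2308e-12 * 118800)
= 1.239e-03 m


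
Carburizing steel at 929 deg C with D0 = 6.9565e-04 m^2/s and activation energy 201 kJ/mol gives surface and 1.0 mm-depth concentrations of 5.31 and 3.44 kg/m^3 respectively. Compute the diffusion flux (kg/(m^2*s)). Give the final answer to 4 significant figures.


Step 1: D = D0 * exp(-Qd/(R*T))
T = 929 + 273.15 = 1202.15 K
D = 6.9565e-04 * exp(-201e3 / (8.314 * 1202.15)) = 1.28357e-12 m^2/s
Step 2: J = D * (C1 - C2) / dx
J = 1.28357e-12 * (5.31 - 3.44) / 1e-03
J = 2.4e-09 kg/(m^2*s)


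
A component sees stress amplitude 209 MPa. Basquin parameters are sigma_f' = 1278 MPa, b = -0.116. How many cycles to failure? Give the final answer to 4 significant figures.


sigma_a = sigma_f' * (2*Nf)^b
2*Nf = (sigma_a / sigma_f')^(1/b)
2*Nf = (209 / 1278)^(1/-0.116)
2*Nf = 6.01419e+06
Nf = 3.007e+06 cycles


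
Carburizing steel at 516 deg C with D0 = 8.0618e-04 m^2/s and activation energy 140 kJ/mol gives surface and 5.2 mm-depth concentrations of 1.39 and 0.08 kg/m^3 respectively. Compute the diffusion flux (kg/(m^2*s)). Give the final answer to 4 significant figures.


Step 1: D = D0 * exp(-Qd/(R*T))
T = 516 + 273.15 = 789.15 K
D = 8.0618e-04 * exp(-140e3 / (8.314 * 789.15)) = 4.35868e-13 m^2/s
Step 2: J = D * (C1 - C2) / dx
J = 4.35868e-13 * (1.39 - 0.08) / 5.2e-03
J = 1.098e-10 kg/(m^2*s)


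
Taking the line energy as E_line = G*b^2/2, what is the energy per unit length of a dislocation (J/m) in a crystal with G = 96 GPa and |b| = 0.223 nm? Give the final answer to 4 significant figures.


E = G*b^2/2
b = 0.223 nm = 2.23e-10 m
G = 96 GPa = 9.6e+10 Pa
E = 0.5 * 9.6e+10 * (2.23e-10)^2
E = 2.387e-09 J/m


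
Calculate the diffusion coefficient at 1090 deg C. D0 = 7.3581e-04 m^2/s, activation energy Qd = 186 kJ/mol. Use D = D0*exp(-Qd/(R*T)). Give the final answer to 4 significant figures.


D = D0 * exp(-Qd / (R*T))
T = 1363.15 K
D = 7.3581e-04 * exp(-186e3 / (8.314 * 1363.15))
D = 5.485e-11 m^2/s


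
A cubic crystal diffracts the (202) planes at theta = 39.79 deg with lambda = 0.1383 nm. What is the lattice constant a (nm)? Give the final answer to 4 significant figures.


d = lambda / (2*sin(theta))
d = 0.1383 / (2*sin(39.79 deg))
d = 0.108051 nm
a = d * sqrt(h^2+k^2+l^2) = 0.108051 * sqrt(8)
a = 0.3056 nm


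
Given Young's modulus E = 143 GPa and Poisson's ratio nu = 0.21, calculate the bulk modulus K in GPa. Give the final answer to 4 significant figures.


K = E / (3*(1-2*nu))
K = 143 / (3*(1-2*0.21))
K = 82.18 GPa


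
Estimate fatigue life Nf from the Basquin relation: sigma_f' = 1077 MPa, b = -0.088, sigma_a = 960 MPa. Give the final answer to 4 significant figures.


sigma_a = sigma_f' * (2*Nf)^b
2*Nf = (sigma_a / sigma_f')^(1/b)
2*Nf = (960 / 1077)^(1/-0.088)
2*Nf = 3.69446
Nf = 1.847 cycles


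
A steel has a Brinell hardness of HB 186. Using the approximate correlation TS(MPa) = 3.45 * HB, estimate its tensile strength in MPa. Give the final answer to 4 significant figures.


TS (MPa) = 3.45 * HB
TS = 3.45 * 186
TS = 641.7 MPa


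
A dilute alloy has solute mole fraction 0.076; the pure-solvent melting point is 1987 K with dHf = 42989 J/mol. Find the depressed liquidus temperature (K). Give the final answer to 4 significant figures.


dT = R*Tm^2*x / dHf
dT = 8.314 * 1987^2 * 0.076 / 42989
dT = 58.0313 K
T_new = 1987 - 58.0313 = 1929 K


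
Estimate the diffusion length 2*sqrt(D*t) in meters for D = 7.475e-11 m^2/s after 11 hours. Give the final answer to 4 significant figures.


t = 11 hr = 39600 s
Diffusion length = 2*sqrt(D*t)
= 2*sqrt(7.475e-11 * 39600)
= 3.441e-03 m


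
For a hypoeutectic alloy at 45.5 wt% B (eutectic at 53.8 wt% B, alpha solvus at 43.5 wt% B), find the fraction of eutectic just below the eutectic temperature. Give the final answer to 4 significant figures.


f_primary = (C_e - C0) / (C_e - C_alpha_max)
f_primary = (53.8 - 45.5) / (53.8 - 43.5)
f_primary = 0.805825
f_eutectic = 1 - 0.805825 = 0.1942


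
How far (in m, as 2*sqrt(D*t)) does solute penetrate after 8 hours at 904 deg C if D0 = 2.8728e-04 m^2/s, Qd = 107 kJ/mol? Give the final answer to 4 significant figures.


Step 1: D = D0 * exp(-Qd/(R*T))
T = 1177.15 K
D = 2.8728e-04 * exp(-107e3 / (8.314 * 1177.15)) = 5.13021e-09 m^2/s
Step 2: L = 2*sqrt(D*t)
t = 8 h = 28800 s
L = 2*sqrt(5.13021e-09 * 28800) = 0.02431 m


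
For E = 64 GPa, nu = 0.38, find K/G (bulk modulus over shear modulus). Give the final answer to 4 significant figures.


G = E / (2*(1+nu))
G = 64 / (2*(1+0.38)) = 23.1884 GPa
K = E / (3*(1-2*nu))
K = 64 / (3*(1-2*0.38)) = 88.8889 GPa
K/G = 88.8889 / 23.1884 = 3.833


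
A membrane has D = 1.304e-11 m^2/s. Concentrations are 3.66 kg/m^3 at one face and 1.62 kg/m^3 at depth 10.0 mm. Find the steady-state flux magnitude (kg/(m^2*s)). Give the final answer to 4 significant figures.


J = -D * (dC/dx) = D * (C1 - C2) / dx
J = 1.304e-11 * (3.66 - 1.62) / 0.01
J = 2.66e-09 kg/(m^2*s)


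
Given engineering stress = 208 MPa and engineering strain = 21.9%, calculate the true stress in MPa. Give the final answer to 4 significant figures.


sigma_true = sigma_eng * (1 + epsilon_eng)
sigma_true = 208 * (1 + 0.219)
sigma_true = 253.6 MPa


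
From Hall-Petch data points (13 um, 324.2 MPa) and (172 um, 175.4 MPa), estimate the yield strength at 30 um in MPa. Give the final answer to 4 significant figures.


sigma_y = sigma0 + k / sqrt(d)
1/sqrt(d1) = 1/sqrt(1.3e-05) = 277.35;  1/sqrt(d2) = 76.2493
k = (sigma1 - sigma2) / (1/sqrt(d1) - 1/sqrt(d2)) = (324.2 - 175.4) / (277.35 - 76.2493) = 0.739927 MPa*m^0.5
sigma0 = sigma1 - k/sqrt(d1) = 324.2 - 0.739927*277.35 = 118.981 MPa
sigma_y(d3) = 118.981 + 0.739927 / sqrt(3e-05) = 254.1 MPa


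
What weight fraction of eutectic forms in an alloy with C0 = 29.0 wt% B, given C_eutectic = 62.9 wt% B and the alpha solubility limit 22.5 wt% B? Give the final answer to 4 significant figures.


f_primary = (C_e - C0) / (C_e - C_alpha_max)
f_primary = (62.9 - 29.0) / (62.9 - 22.5)
f_primary = 0.839109
f_eutectic = 1 - 0.839109 = 0.1609


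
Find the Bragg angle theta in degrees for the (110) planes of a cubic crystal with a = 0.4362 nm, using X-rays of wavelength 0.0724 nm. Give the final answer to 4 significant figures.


d = a / sqrt(h^2+k^2+l^2)
d = 0.4362 / sqrt(2) = 0.30844 nm
lambda = 2*d*sin(theta)  =>  sin(theta) = lambda / (2*d)
sin(theta) = 0.0724 / (2 * 0.30844) = 0.117365
theta = 6.74 deg


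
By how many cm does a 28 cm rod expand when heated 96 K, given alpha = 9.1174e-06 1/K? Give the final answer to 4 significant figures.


dL = L0 * alpha * dT
dL = 28 * 9.1174e-06 * 96
dL = 0.02451 cm


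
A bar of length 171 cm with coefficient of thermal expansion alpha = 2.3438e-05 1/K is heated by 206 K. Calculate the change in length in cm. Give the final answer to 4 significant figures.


dL = L0 * alpha * dT
dL = 171 * 2.3438e-05 * 206
dL = 0.8256 cm


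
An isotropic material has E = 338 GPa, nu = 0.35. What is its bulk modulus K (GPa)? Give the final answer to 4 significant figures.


K = E / (3*(1-2*nu))
K = 338 / (3*(1-2*0.35))
K = 375.6 GPa


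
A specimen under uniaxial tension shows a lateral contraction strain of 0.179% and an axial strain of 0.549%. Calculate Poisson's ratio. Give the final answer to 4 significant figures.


nu = -epsilon_lat / epsilon_axial
Lateral strain is contraction (negative), so using magnitudes:
nu = 0.179 / 0.549
nu = 0.326


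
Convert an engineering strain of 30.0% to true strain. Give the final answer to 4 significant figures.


epsilon_true = ln(1 + epsilon_eng)
epsilon_true = ln(1 + 0.3)
epsilon_true = 0.2624


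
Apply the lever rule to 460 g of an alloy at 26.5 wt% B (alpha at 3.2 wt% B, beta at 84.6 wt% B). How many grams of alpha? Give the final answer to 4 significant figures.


f_alpha = (C_beta - C0) / (C_beta - C_alpha)
f_alpha = (84.6 - 26.5) / (84.6 - 3.2) = 0.713759
m_alpha = f_alpha * m_total = 0.713759 * 460 = 328.3 g


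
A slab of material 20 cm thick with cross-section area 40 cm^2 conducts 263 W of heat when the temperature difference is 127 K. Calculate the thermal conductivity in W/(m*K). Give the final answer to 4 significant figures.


k = Q*L / (A*dT)
L = 0.2 m, A = 4e-03 m^2
k = 263 * 0.2 / (4e-03 * 127)
k = 103.5 W/(m*K)


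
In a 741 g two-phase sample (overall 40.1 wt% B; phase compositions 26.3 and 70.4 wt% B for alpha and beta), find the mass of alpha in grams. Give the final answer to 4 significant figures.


f_alpha = (C_beta - C0) / (C_beta - C_alpha)
f_alpha = (70.4 - 40.1) / (70.4 - 26.3) = 0.687075
m_alpha = f_alpha * m_total = 0.687075 * 741 = 509.1 g


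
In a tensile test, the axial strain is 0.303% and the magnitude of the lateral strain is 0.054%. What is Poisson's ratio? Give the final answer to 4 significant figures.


nu = -epsilon_lat / epsilon_axial
Lateral strain is contraction (negative), so using magnitudes:
nu = 0.054 / 0.303
nu = 0.1782


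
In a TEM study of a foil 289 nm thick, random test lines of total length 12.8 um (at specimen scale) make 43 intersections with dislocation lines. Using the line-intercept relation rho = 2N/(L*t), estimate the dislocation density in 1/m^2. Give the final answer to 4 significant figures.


rho = 2N / (L * t)
L = 12.8 um = 1.28e-05 m, t = 289 nm = 2.89e-07 m
rho = 2 * 43 / (1.28e-05 * 2.89e-07)
rho = 2.325e+13 1/m^2


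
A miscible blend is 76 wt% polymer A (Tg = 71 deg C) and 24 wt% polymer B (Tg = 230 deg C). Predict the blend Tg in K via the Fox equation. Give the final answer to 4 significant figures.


1/Tg = w1/Tg1 + w2/Tg2 (in Kelvin)
Tg1 = 344.15 K, Tg2 = 503.15 K
1/Tg = 0.76/344.15 + 0.24/503.15
Tg = 372.4 K


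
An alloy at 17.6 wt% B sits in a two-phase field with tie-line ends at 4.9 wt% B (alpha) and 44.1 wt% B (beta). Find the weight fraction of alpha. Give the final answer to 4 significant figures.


f_alpha = (C_beta - C0) / (C_beta - C_alpha)
f_alpha = (44.1 - 17.6) / (44.1 - 4.9)
f_alpha = 0.676


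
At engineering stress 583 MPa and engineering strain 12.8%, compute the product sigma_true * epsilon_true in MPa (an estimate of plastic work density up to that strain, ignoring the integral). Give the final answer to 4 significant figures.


sigma_true = sigma_eng * (1 + epsilon_eng)
sigma_true = 583 * (1 + 0.128) = 657.624 MPa
epsilon_true = ln(1 + epsilon_eng)
epsilon_true = ln(1 + 0.128) = 0.120446
sigma_true * epsilon_true = 657.624 * 0.120446 = 79.21 MPa


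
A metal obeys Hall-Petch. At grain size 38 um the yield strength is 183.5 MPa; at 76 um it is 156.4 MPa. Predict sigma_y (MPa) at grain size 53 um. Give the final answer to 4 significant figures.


sigma_y = sigma0 + k / sqrt(d)
1/sqrt(d1) = 1/sqrt(3.8e-05) = 162.221;  1/sqrt(d2) = 114.708
k = (sigma1 - sigma2) / (1/sqrt(d1) - 1/sqrt(d2)) = (183.5 - 156.4) / (162.221 - 114.708) = 0.570364 MPa*m^0.5
sigma0 = sigma1 - k/sqrt(d1) = 183.5 - 0.570364*162.221 = 90.9748 MPa
sigma_y(d3) = 90.9748 + 0.570364 / sqrt(5.3e-05) = 169.3 MPa


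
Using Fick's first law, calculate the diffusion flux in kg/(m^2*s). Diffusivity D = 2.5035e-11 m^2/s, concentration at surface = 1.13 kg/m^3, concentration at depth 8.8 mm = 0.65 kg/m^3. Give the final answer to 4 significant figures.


J = -D * (dC/dx) = D * (C1 - C2) / dx
J = 2.5035e-11 * (1.13 - 0.65) / 8.8e-03
J = 1.366e-09 kg/(m^2*s)


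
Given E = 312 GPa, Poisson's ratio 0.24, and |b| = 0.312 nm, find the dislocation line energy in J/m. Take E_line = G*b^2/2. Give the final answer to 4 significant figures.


Step 1: G = E / (2*(1+nu))
G = 312 / (2*(1+0.24)) = 125.806 GPa = 1.25806e+11 Pa
Step 2: E_line = G*b^2/2
b = 0.312 nm = 3.12e-10 m
E_line = 0.5 * 1.25806e+11 * (3.12e-10)^2 = 6.123e-09 J/m


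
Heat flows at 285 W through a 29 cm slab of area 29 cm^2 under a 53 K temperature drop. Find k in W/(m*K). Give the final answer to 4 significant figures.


k = Q*L / (A*dT)
L = 0.29 m, A = 2.9e-03 m^2
k = 285 * 0.29 / (2.9e-03 * 53)
k = 537.7 W/(m*K)


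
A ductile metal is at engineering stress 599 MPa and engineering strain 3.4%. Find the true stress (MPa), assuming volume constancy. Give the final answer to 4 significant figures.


sigma_true = sigma_eng * (1 + epsilon_eng)
sigma_true = 599 * (1 + 0.034)
sigma_true = 619.4 MPa


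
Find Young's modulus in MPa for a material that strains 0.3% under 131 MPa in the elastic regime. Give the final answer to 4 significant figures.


E = sigma / epsilon
epsilon = 0.3% = 3e-03
E = 131 / 3e-03
E = 43670 MPa


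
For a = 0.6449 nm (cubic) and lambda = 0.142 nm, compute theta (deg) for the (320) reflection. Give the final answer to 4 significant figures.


d = a / sqrt(h^2+k^2+l^2)
d = 0.6449 / sqrt(13) = 0.178863 nm
lambda = 2*d*sin(theta)  =>  sin(theta) = lambda / (2*d)
sin(theta) = 0.142 / (2 * 0.178863) = 0.396952
theta = 23.39 deg


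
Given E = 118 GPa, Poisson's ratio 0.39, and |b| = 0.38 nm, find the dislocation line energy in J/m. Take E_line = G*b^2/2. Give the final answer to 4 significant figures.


Step 1: G = E / (2*(1+nu))
G = 118 / (2*(1+0.39)) = 42.446 GPa = 4.2446e+10 Pa
Step 2: E_line = G*b^2/2
b = 0.38 nm = 3.8e-10 m
E_line = 0.5 * 4.2446e+10 * (3.8e-10)^2 = 3.065e-09 J/m


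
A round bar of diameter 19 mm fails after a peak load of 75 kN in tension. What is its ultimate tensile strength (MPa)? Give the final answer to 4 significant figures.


A0 = pi*(d/2)^2 = pi*(19/2)^2 = 283.529 mm^2
UTS = F_max / A0 = 75*1000 / 283.529
UTS = 264.5 MPa


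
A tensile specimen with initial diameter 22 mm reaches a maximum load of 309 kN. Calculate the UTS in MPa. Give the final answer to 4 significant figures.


A0 = pi*(d/2)^2 = pi*(22/2)^2 = 380.133 mm^2
UTS = F_max / A0 = 309*1000 / 380.133
UTS = 812.9 MPa


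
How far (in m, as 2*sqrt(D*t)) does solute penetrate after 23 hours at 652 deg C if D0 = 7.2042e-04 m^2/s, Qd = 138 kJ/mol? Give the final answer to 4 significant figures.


Step 1: D = D0 * exp(-Qd/(R*T))
T = 925.15 K
D = 7.2042e-04 * exp(-138e3 / (8.314 * 925.15)) = 1.16339e-11 m^2/s
Step 2: L = 2*sqrt(D*t)
t = 23 h = 82800 s
L = 2*sqrt(1.16339e-11 * 82800) = 1.963e-03 m


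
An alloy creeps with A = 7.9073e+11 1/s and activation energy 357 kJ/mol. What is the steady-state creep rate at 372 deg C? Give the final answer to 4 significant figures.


rate = A * exp(-Q / (R*T))
T = 372 + 273.15 = 645.15 K
rate = 7.9073e+11 * exp(-357e3 / (8.314 * 645.15))
rate = 9.827e-18 1/s


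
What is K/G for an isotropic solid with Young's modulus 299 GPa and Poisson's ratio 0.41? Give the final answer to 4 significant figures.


G = E / (2*(1+nu))
G = 299 / (2*(1+0.41)) = 106.028 GPa
K = E / (3*(1-2*nu))
K = 299 / (3*(1-2*0.41)) = 553.704 GPa
K/G = 553.704 / 106.028 = 5.222


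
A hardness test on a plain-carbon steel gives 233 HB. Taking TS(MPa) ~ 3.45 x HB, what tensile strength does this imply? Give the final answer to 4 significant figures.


TS (MPa) = 3.45 * HB
TS = 3.45 * 233
TS = 803.9 MPa


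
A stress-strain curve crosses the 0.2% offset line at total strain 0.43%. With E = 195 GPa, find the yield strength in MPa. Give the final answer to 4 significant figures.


Offset strain = 0.002
Elastic strain at yield = total_strain - offset = 4.3e-03 - 0.002 = 2.3e-03
sigma_y = E * elastic_strain = 195000 * 2.3e-03
sigma_y = 448.5 MPa
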